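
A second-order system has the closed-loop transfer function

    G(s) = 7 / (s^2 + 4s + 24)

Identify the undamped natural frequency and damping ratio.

Compare the denominator to the standard form s^2 + 2ζωₙs + ωₙ².
ωₙ² = 24, so ωₙ = √24 ≈ 4.899 rad/s.
2ζωₙ = 4, so ζ = 4/(2·√24) ≈ 0.4082.
With ζ = 0.4082 the response is underdamped.

ωₙ ≈ 4.899 rad/s, ζ ≈ 0.4082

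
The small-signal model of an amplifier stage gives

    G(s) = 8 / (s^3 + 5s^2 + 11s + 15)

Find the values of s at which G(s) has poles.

The poles are the roots of the denominator s^3 + 5s^2 + 11s + 15 = 0.
Trying s = -3: the polynomial evaluates to 0, so (s + 3) is a factor.
Dividing out leaves s^2 + 2s + 5 = 0.
The quadratic formula then gives s = -1 ± 2j.

s = -1 ± 2j, -3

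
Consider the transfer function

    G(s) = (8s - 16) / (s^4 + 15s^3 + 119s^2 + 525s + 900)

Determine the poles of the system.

s = -3 + 6j, -3 - 6j, -4, -5

The poles are the roots of the denominator s^4 + 15s^3 + 119s^2 + 525s + 900 = 0.
Trying s = -4: the polynomial evaluates to 0, so (s + 4) is a factor.
Dividing out leaves s^3 + 11s^2 + 75s + 225 = 0.
This factors further as (s^2 + 6s + 45)(s + 5) = 0.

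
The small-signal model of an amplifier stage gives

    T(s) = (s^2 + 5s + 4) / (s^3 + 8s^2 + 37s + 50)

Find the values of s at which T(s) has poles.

The poles are the roots of the denominator s^3 + 8s^2 + 37s + 50 = 0.
Trying s = -2: the polynomial evaluates to 0, so (s + 2) is a factor.
Dividing out leaves s^2 + 6s + 25 = 0.
The quadratic formula then gives s = -3 ± 4j.

s = -3 ± 4j, -2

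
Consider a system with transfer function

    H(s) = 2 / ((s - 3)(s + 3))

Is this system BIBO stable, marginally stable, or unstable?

unstable

The poles can be read from the denominator factors: s = 3, -3.
Since the pole(s) at s = 3 lie in the right half-plane, the system is unstable.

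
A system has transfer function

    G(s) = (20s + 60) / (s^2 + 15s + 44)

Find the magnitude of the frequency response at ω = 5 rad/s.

|G(j5)| ≈ 1.507

Substitute s = j5: numerator = 60 + j100, denominator = 19 + j75.
|G(j5)| = |60 + j100| / |19 + j75| = 116.62 / 77.369 ≈ 1.507.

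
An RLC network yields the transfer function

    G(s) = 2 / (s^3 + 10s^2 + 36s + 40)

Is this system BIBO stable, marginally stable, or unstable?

The denominator s^3 + 10s^2 + 36s + 40 factors as (s + 2)(s^2 + 8s + 20), giving poles at s = -2, -4 + 2j, -4 - 2j.
Since all poles lie strictly in the left half-plane, the system is stable.

stable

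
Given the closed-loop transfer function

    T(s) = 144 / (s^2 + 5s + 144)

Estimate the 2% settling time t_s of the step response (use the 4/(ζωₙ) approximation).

Comparing s^2 + 5s + 144 to s^2 + 2ζωₙs + ωₙ²: ωₙ = 12 rad/s and ζ = 5/(2·12) ≈ 0.2083.
ζωₙ = 5/2 = 2.5, so t_s ≈ 4/(ζωₙ) = 4/2.5 = 1.600 s.

t_s ≈ 1.600 s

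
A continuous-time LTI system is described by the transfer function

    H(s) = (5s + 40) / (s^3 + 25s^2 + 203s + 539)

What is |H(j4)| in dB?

|H(j4)|_dB ≈ -24.6 dB

Substitute s = j4: numerator = 40 + j20, denominator = 139 + j748.
|H(j4)| = |40 + j20| / |139 + j748| = 44.721 / 760.81 ≈ 0.05878.
In decibels: 20·log₁₀(0.05878) ≈ -24.6 dB.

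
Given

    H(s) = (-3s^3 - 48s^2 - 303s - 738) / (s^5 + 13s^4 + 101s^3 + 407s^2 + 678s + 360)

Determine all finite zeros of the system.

s = -6, -5 + 4j, -5 - 4j

Set the numerator to zero: -3s^3 - 48s^2 - 303s - 738 = 0, i.e. -3·(s^3 + 16s^2 + 101s + 246) = 0.
Factoring: (s + 6)(s^2 + 10s + 41) = 0.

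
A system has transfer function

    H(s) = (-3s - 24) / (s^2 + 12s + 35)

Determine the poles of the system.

The poles are the roots of the denominator s^2 + 12s + 35 = 0.
Factoring: (s + 5)(s + 7) = 0, so s = -5 and s = -7.

s = -5, -7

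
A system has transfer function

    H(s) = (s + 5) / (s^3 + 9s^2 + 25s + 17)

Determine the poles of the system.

The poles are the roots of the denominator s^3 + 9s^2 + 25s + 17 = 0.
Trying s = -1: the polynomial evaluates to 0, so (s + 1) is a factor.
Dividing out leaves s^2 + 8s + 17 = 0.
The quadratic formula then gives s = -4 ± 1j.

s = -4 ± j, -1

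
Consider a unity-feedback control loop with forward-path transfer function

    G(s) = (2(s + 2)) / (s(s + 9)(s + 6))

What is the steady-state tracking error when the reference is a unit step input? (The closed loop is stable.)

G(s) has one pole at the origin.
This is a Type 1 system; for a step input the steady-state error is zero.

e_ss = 0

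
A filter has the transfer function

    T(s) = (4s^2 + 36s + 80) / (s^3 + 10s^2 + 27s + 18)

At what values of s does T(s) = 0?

Set the numerator to zero: 4s^2 + 36s + 80 = 0, i.e. 4·(s^2 + 9s + 20) = 0.
Factoring: (s + 5)(s + 4) = 0.

s = -5, -4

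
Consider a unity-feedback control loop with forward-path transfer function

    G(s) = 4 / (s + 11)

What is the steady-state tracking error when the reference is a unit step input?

e_ss = 0.7333

G(s) has no poles at the origin.
This is a Type 0 system. Kp = lim_{s→0} G(s) = 4/11.
e_ss = 1/(1 + Kp) = 1/(1 + 4/11) = 11/15 ≈ 0.7333.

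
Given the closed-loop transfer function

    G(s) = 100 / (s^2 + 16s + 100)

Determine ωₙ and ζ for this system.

Compare the denominator to the standard form s^2 + 2ζωₙs + ωₙ².
ωₙ² = 100, so ωₙ = 10 rad/s.
2ζωₙ = 16, so ζ = 16/(2·10) = 0.8.

ωₙ = 10 rad/s, ζ = 0.8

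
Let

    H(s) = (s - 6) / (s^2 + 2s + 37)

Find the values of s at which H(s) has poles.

s = -1 + 6j, -1 - 6j

The poles are the roots of the denominator s^2 + 2s + 37 = 0.
Using the quadratic formula: s = (-2 ± √(-144))/2 = -1 ± 6j.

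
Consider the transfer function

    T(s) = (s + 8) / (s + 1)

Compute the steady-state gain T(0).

At s = 0 each factor (s + a) contributes a and each (s^2 + bs + c) contributes c.
T(0) = 1·(8) / ((1)) = 8/1 = 8.

T(0) = 8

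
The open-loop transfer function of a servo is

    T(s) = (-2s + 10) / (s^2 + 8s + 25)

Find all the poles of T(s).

s = -4 ± 3j

The poles are the roots of the denominator s^2 + 8s + 25 = 0.
Using the quadratic formula: s = (-8 ± √(-36))/2 = -4 ± 3j.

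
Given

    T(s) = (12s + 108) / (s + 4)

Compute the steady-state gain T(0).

Set s = 0: T(0) = (108) / (4) = 27.

T(0) = 27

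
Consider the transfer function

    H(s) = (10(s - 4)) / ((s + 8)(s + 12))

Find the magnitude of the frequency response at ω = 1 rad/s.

Substitute s = j1: numerator = -40 + j10, denominator = 95 + j20.
|H(j1)| = |-40 + j10| / |95 + j20| = 41.231 / 97.082 ≈ 0.4247.

|H(j1)| ≈ 0.4247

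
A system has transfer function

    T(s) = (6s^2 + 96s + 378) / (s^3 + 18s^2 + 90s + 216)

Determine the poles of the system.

The poles are the roots of the denominator s^3 + 18s^2 + 90s + 216 = 0.
Trying s = -12: the polynomial evaluates to 0, so (s + 12) is a factor.
Dividing out leaves s^2 + 6s + 18 = 0.
The quadratic formula then gives s = -3 ± 3j.

s = -3 ± 3j, -12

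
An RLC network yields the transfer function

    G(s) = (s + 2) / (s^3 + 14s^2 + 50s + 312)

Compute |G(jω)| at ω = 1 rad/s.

Substitute s = j1: numerator = 2 + j1, denominator = 298 + j49.
|G(j1)| = |2 + j1| / |298 + j49| = 2.2361 / 302.00 ≈ 0.007404.

|G(j1)| ≈ 0.007404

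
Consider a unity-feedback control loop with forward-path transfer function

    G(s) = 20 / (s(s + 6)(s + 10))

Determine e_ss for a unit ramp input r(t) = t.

e_ss = 3

G(s) has one pole at the origin.
This is a Type 1 system. Kv = lim_{s→0} s·G(s) = 20/60 = 1/3.
e_ss = 1/Kv = 1/(1/3) = 3.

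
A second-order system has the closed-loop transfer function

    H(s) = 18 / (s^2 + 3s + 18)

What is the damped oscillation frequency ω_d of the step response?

Comparing s^2 + 3s + 18 to s^2 + 2ζωₙs + ωₙ²: ωₙ = √18 ≈ 4.243 rad/s and ζ = 3/(2·√18) ≈ 0.3536.
ζωₙ = 3/2 = 1.5, so ω_d = ωₙ√(1−ζ²) = √(ωₙ² − (ζωₙ)²) = √(18 − 1.5²) = √15.75 ≈ 3.969 rad/s.

ω_d ≈ 3.969 rad/s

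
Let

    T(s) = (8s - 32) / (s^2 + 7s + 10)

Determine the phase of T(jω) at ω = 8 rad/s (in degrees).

∠T(j8) ≈ -17.39°

At s = j8: numerator = -32 + j64, denominator = -54 + j56.
∠T = ∠num − ∠den = 116.57° − (133.96°) = -17.39°.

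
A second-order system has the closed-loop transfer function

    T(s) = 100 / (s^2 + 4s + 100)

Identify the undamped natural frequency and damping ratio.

Compare the denominator to the standard form s^2 + 2ζωₙs + ωₙ².
ωₙ² = 100, so ωₙ = 10 rad/s.
2ζωₙ = 4, so ζ = 4/(2·10) = 0.2.
With ζ = 0.2 the response is underdamped.

ωₙ = 10 rad/s, ζ = 0.2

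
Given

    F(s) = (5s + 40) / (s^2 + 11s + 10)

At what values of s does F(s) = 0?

s = -8

Set the numerator to zero: 5s + 40 = 0, i.e. 5·(s + 8) = 0.
So s = -8.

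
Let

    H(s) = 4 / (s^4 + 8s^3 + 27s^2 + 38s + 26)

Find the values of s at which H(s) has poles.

The poles are the roots of the denominator s^4 + 8s^3 + 27s^2 + 38s + 26 = 0.
No real roots exist; factor into two real quadratics: (s^2 + 2s + 2)(s^2 + 6s + 13) = 0.
Each quadratic gives a conjugate pair via the quadratic formula.

s = -1 ± j, -3 ± 2j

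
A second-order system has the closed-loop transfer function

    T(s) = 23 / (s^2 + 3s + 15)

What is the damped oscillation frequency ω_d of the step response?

Comparing s^2 + 3s + 15 to s^2 + 2ζωₙs + ωₙ²: ωₙ = √15 ≈ 3.873 rad/s and ζ = 3/(2·√15) ≈ 0.3873.
ζωₙ = 3/2 = 1.5, so ω_d = ωₙ√(1−ζ²) = √(ωₙ² − (ζωₙ)²) = √(15 − 1.5²) = √12.75 ≈ 3.571 rad/s.

ω_d ≈ 3.571 rad/s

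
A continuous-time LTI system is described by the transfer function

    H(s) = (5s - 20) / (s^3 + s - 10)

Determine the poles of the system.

The poles are the roots of the denominator s^3 + s - 10 = 0.
Trying s = 2: the polynomial evaluates to 0, so (s - 2) is a factor.
Dividing out leaves s^2 + 2s + 5 = 0.
The quadratic formula then gives s = -1 ± 2j.

s = -1 ± 2j, 2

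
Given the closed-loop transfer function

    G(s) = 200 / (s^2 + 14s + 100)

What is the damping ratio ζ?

ζ = 0.7

Compare the denominator to the standard form s^2 + 2ζωₙs + ωₙ².
ωₙ² = 100, so ωₙ = 10 rad/s.
2ζωₙ = 14, so ζ = 14/(2·10) = 0.7.
With ζ = 0.7 the response is underdamped.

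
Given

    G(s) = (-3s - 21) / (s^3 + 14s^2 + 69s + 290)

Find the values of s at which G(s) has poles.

The poles are the roots of the denominator s^3 + 14s^2 + 69s + 290 = 0.
Trying s = -10: the polynomial evaluates to 0, so (s + 10) is a factor.
Dividing out leaves s^2 + 4s + 29 = 0.
The quadratic formula then gives s = -2 ± 5j.

s = -2 + 5j, -2 - 5j, -10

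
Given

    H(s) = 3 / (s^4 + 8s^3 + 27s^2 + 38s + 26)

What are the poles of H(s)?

The poles are the roots of the denominator s^4 + 8s^3 + 27s^2 + 38s + 26 = 0.
No real roots exist; factor into two real quadratics: (s^2 + 6s + 13)(s^2 + 2s + 2) = 0.
Each quadratic gives a conjugate pair via the quadratic formula.

s = -3 + 2j, -3 - 2j, -1 + j, -1 - j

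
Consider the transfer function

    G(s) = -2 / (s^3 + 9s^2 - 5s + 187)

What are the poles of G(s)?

The poles are the roots of the denominator s^3 + 9s^2 - 5s + 187 = 0.
Trying s = -11: the polynomial evaluates to 0, so (s + 11) is a factor.
Dividing out leaves s^2 - 2s + 17 = 0.
The quadratic formula then gives s = 1 ± 4j.

s = 1 + 4j, 1 - 4j, -11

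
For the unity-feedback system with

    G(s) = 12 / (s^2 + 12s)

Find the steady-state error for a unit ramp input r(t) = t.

G(s) has one pole at the origin.
This is a Type 1 system. Kv = lim_{s→0} s·G(s) = 12/12 = 1.
e_ss = 1/Kv = 1/(1) = 1.

e_ss = 1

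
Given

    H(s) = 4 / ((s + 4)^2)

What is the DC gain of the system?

H(0) = 1/4 ≈ 0.2500

Set s = 0: H(0) = (4) / (16) = 1/4.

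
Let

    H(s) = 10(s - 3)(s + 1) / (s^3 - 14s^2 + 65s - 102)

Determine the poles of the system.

The poles are the roots of the denominator s^3 - 14s^2 + 65s - 102 = 0.
Trying s = 6: the polynomial evaluates to 0, so (s - 6) is a factor.
Dividing out leaves s^2 - 8s + 17 = 0.
The quadratic formula then gives s = 4 ± 1j.

s = 4 + j, 4 - j, 6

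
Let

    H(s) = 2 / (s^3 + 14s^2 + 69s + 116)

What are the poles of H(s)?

The poles are the roots of the denominator s^3 + 14s^2 + 69s + 116 = 0.
Trying s = -4: the polynomial evaluates to 0, so (s + 4) is a factor.
Dividing out leaves s^2 + 10s + 29 = 0.
The quadratic formula then gives s = -5 ± 2j.

s = -5 ± 2j, -4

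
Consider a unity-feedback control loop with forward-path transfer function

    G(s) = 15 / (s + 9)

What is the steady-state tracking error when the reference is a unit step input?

G(s) has no poles at the origin.
This is a Type 0 system. Kp = lim_{s→0} G(s) = 15/9 = 5/3.
e_ss = 1/(1 + Kp) = 1/(1 + 5/3) = 3/8 ≈ 0.3750.

e_ss = 0.3750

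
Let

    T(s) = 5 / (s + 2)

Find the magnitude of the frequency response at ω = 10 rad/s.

|T(j10)| ≈ 0.4903

Substitute s = j10: numerator = 5, denominator = 2 + j10.
|T(j10)| = |5| / |2 + j10| = 5 / 10.198 ≈ 0.4903.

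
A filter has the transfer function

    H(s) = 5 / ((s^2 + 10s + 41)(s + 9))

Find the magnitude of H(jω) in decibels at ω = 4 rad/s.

|H(j4)|_dB ≈ -39.4 dB

Substitute s = j4: numerator = 5, denominator = 65 + j460.
|H(j4)| = |5| / |65 + j460| = 5 / 464.57 ≈ 0.01076.
In decibels: 20·log₁₀(0.01076) ≈ -39.4 dB.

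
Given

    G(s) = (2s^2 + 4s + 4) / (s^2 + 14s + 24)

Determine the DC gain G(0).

G(0) = 1/6 ≈ 0.1667

Set s = 0: G(0) = (4) / (24) = 1/6.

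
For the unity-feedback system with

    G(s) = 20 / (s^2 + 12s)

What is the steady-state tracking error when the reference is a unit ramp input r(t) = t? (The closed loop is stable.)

G(s) has one pole at the origin.
This is a Type 1 system. Kv = lim_{s→0} s·G(s) = 20/12 = 5/3.
e_ss = 1/Kv = 1/(5/3) = 3/5 ≈ 0.6000.

e_ss = 0.6000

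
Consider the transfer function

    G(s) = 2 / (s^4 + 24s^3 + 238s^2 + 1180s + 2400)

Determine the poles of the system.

s = -5 ± 5j, -6, -8

The poles are the roots of the denominator s^4 + 24s^3 + 238s^2 + 1180s + 2400 = 0.
Trying s = -6: the polynomial evaluates to 0, so (s + 6) is a factor.
Dividing out leaves s^3 + 18s^2 + 130s + 400 = 0.
This factors further as (s^2 + 10s + 50)(s + 8) = 0.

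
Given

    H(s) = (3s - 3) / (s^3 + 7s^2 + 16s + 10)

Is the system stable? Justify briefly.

The denominator s^3 + 7s^2 + 16s + 10 factors as (s^2 + 6s + 10)(s + 1), giving poles at s = -3 ± j, -1.
Since all poles lie strictly in the left half-plane, the system is stable.

stable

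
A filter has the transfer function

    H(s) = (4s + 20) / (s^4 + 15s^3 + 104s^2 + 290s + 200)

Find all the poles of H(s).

s = -5 + 5j, -5 - 5j, -1, -4

The poles are the roots of the denominator s^4 + 15s^3 + 104s^2 + 290s + 200 = 0.
Trying s = -1: the polynomial evaluates to 0, so (s + 1) is a factor.
Dividing out leaves s^3 + 14s^2 + 90s + 200 = 0.
This factors further as (s^2 + 10s + 50)(s + 4) = 0.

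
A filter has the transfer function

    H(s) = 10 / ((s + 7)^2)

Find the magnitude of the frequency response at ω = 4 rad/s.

Substitute s = j4: numerator = 10, denominator = 33 + j56.
|H(j4)| = |10| / |33 + j56| = 10 / 65 ≈ 0.1538.

|H(j4)| ≈ 0.1538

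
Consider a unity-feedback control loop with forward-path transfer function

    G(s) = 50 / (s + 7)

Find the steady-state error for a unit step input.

e_ss = 0.1228

G(s) has no poles at the origin.
This is a Type 0 system. Kp = lim_{s→0} G(s) = 50/7.
e_ss = 1/(1 + Kp) = 1/(1 + 50/7) = 7/57 ≈ 0.1228.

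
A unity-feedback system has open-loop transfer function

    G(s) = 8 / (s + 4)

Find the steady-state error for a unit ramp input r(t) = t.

G(s) has no poles at the origin.
This is a Type 0 system; Kv = lim_{s→0} s·G(s) = 0, so the steady-state error for a ramp input is infinite.

e_ss = ∞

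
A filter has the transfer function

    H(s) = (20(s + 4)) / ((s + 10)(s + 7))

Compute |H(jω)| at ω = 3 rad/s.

|H(j3)| ≈ 1.258

Substitute s = j3: numerator = 80 + j60, denominator = 61 + j51.
|H(j3)| = |80 + j60| / |61 + j51| = 100 / 79.511 ≈ 1.258.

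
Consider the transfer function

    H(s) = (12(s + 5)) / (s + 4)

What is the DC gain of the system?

H(0) = 15

At s = 0 each factor (s + a) contributes a and each (s^2 + bs + c) contributes c.
H(0) = 12·(5) / ((4)) = 60/4 = 15.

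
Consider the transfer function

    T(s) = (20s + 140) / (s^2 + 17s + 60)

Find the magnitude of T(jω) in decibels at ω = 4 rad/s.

|T(j4)|_dB ≈ 5.98 dB

Substitute s = j4: numerator = 140 + j80, denominator = 44 + j68.
|T(j4)| = |140 + j80| / |44 + j68| = 161.25 / 80.994 ≈ 1.991.
In decibels: 20·log₁₀(1.991) ≈ 5.98 dB.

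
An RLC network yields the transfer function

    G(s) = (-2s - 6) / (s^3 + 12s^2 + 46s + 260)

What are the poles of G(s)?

s = -1 + 5j, -1 - 5j, -10

The poles are the roots of the denominator s^3 + 12s^2 + 46s + 260 = 0.
Trying s = -10: the polynomial evaluates to 0, so (s + 10) is a factor.
Dividing out leaves s^2 + 2s + 26 = 0.
The quadratic formula then gives s = -1 ± 5j.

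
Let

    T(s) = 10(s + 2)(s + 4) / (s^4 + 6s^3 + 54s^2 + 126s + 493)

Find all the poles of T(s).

s = -1 ± 4j, -2 ± 5j

The poles are the roots of the denominator s^4 + 6s^3 + 54s^2 + 126s + 493 = 0.
No real roots exist; factor into two real quadratics: (s^2 + 2s + 17)(s^2 + 4s + 29) = 0.
Each quadratic gives a conjugate pair via the quadratic formula.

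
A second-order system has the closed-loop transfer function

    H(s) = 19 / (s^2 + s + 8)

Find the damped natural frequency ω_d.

ω_d ≈ 2.784 rad/s

Comparing s^2 + s + 8 to s^2 + 2ζωₙs + ωₙ²: ωₙ = √8 ≈ 2.828 rad/s and ζ = 1/(2·√8) ≈ 0.1768.
ζωₙ = 1/2 = 0.5, so ω_d = ωₙ√(1−ζ²) = √(ωₙ² − (ζωₙ)²) = √(8 − 0.5²) = √7.75 ≈ 2.784 rad/s.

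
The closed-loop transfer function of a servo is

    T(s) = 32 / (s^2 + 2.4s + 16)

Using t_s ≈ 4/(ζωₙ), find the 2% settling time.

Comparing s^2 + 2.4s + 16 to s^2 + 2ζωₙs + ωₙ²: ωₙ = 4 rad/s and ζ = 2.4/(2·4) = 0.3.
ζωₙ = 2.4/2 = 1.2, so t_s ≈ 4/(ζωₙ) = 4/1.2 ≈ 3.333 s.

t_s ≈ 3.333 s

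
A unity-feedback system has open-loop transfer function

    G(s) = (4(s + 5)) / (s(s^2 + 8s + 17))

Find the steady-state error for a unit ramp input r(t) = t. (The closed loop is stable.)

G(s) has one pole at the origin.
This is a Type 1 system. Kv = lim_{s→0} s·G(s) = 20/17.
e_ss = 1/Kv = 1/(20/17) = 17/20 ≈ 0.8500.

e_ss = 0.8500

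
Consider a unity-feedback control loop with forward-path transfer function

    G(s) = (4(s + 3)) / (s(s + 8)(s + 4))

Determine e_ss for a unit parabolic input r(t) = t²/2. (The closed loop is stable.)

G(s) has one pole at the origin.
This is a Type 1 system; Ka = lim_{s→0} s^2·G(s) = 0, so the steady-state error for a parabola input is infinite.

e_ss = ∞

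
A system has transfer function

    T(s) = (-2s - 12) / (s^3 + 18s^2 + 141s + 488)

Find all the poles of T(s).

The poles are the roots of the denominator s^3 + 18s^2 + 141s + 488 = 0.
Trying s = -8: the polynomial evaluates to 0, so (s + 8) is a factor.
Dividing out leaves s^2 + 10s + 61 = 0.
The quadratic formula then gives s = -5 ± 6j.

s = -5 + 6j, -5 - 6j, -8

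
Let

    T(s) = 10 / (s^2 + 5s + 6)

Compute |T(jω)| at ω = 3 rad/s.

Substitute s = j3: numerator = 10, denominator = -3 + j15.
|T(j3)| = |10| / |-3 + j15| = 10 / 15.297 ≈ 0.6537.

|T(j3)| ≈ 0.6537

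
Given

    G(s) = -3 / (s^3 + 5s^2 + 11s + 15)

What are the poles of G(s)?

s = -1 ± 2j, -3

The poles are the roots of the denominator s^3 + 5s^2 + 11s + 15 = 0.
Trying s = -3: the polynomial evaluates to 0, so (s + 3) is a factor.
Dividing out leaves s^2 + 2s + 5 = 0.
The quadratic formula then gives s = -1 ± 2j.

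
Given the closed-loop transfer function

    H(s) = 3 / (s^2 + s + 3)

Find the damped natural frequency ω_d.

ω_d ≈ 1.658 rad/s

Comparing s^2 + s + 3 to s^2 + 2ζωₙs + ωₙ²: ωₙ = √3 ≈ 1.732 rad/s and ζ = 1/(2·√3) ≈ 0.2887.
ζωₙ = 1/2 = 0.5, so ω_d = ωₙ√(1−ζ²) = √(ωₙ² − (ζωₙ)²) = √(3 − 0.5²) = √2.75 ≈ 1.658 rad/s.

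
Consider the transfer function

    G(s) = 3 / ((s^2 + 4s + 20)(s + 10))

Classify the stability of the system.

stable

The poles can be read from the denominator factors: s = -2 + 4j, -2 - 4j, -10.
Since all poles lie strictly in the left half-plane, the system is stable.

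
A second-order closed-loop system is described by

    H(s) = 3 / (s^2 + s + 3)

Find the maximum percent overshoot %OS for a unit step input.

Comparing s^2 + s + 3 to s^2 + 2ζωₙs + ωₙ²: ωₙ = √3 ≈ 1.732 rad/s and ζ = 1/(2·√3) ≈ 0.2887.
%OS = 100·exp(−πζ/√(1−ζ²)) = 100·exp(−π·0.2887/√(1−0.2887²)) ≈ 38.8%.

%OS ≈ 38.8%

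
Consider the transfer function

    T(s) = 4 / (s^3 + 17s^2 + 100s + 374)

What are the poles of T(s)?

The poles are the roots of the denominator s^3 + 17s^2 + 100s + 374 = 0.
Trying s = -11: the polynomial evaluates to 0, so (s + 11) is a factor.
Dividing out leaves s^2 + 6s + 34 = 0.
The quadratic formula then gives s = -3 ± 5j.

s = -3 + 5j, -3 - 5j, -11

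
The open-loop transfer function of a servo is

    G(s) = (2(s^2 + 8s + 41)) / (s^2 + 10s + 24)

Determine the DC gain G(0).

Set s = 0: G(0) = (82) / (24) = 41/12.

G(0) = 41/12 ≈ 3.417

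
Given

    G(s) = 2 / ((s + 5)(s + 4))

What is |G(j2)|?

|G(j2)| ≈ 0.08305

Substitute s = j2: numerator = 2, denominator = 16 + j18.
|G(j2)| = |2| / |16 + j18| = 2 / 24.083 ≈ 0.08305.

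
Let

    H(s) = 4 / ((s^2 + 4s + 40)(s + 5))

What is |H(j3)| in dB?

|H(j3)|_dB ≈ -33.7 dB

Substitute s = j3: numerator = 4, denominator = 119 + j153.
|H(j3)| = |4| / |119 + j153| = 4 / 193.83 ≈ 0.02064.
In decibels: 20·log₁₀(0.02064) ≈ -33.7 dB.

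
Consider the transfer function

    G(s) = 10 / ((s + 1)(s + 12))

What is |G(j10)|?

|G(j10)| ≈ 0.06370

Substitute s = j10: numerator = 10, denominator = -88 + j130.
|G(j10)| = |10| / |-88 + j130| = 10 / 156.98 ≈ 0.06370.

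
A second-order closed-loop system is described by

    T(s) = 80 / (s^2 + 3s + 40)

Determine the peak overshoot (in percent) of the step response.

%OS ≈ 46.4%

Comparing s^2 + 3s + 40 to s^2 + 2ζωₙs + ωₙ²: ωₙ = √40 ≈ 6.325 rad/s and ζ = 3/(2·√40) ≈ 0.2372.
%OS = 100·exp(−πζ/√(1−ζ²)) = 100·exp(−π·0.2372/√(1−0.2372²)) ≈ 46.4%.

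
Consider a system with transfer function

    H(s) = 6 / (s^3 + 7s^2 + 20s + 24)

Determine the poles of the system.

The poles are the roots of the denominator s^3 + 7s^2 + 20s + 24 = 0.
Trying s = -3: the polynomial evaluates to 0, so (s + 3) is a factor.
Dividing out leaves s^2 + 4s + 8 = 0.
The quadratic formula then gives s = -2 ± 2j.

s = -2 ± 2j, -3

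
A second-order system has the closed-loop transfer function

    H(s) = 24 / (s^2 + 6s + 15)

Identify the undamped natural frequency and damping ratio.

ωₙ ≈ 3.873 rad/s, ζ ≈ 0.7746

Compare the denominator to the standard form s^2 + 2ζωₙs + ωₙ².
ωₙ² = 15, so ωₙ = √15 ≈ 3.873 rad/s.
2ζωₙ = 6, so ζ = 6/(2·√15) ≈ 0.7746.
With ζ = 0.7746 the response is underdamped.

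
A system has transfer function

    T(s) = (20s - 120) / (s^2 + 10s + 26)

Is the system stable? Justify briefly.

stable

The denominator s^2 + 10s + 26 factors as (s^2 + 10s + 26), giving poles at s = -5 + j, -5 - j.
Since all poles lie strictly in the left half-plane, the system is stable.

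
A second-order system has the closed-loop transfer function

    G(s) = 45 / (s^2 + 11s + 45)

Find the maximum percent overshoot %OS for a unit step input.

Comparing s^2 + 11s + 45 to s^2 + 2ζωₙs + ωₙ²: ωₙ = √45 ≈ 6.708 rad/s and ζ = 11/(2·√45) ≈ 0.8199.
%OS = 100·exp(−πζ/√(1−ζ²)) = 100·exp(−π·0.8199/√(1−0.8199²)) ≈ 1.11%.

%OS ≈ 1.11%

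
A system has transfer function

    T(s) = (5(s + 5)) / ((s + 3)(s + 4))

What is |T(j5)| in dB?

Substitute s = j5: numerator = 25 + j25, denominator = -13 + j35.
|T(j5)| = |25 + j25| / |-13 + j35| = 35.355 / 37.336 ≈ 0.9469.
In decibels: 20·log₁₀(0.9469) ≈ -0.474 dB.

|T(j5)|_dB ≈ -0.474 dB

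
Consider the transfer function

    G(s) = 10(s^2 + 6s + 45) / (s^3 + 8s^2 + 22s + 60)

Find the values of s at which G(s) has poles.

s = -6, -1 + 3j, -1 - 3j

The poles are the roots of the denominator s^3 + 8s^2 + 22s + 60 = 0.
Trying s = -6: the polynomial evaluates to 0, so (s + 6) is a factor.
Dividing out leaves s^2 + 2s + 10 = 0.
The quadratic formula then gives s = -1 ± 3j.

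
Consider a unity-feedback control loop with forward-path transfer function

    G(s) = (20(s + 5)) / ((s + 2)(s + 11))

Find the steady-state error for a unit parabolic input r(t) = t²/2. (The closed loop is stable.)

e_ss = ∞

G(s) has no poles at the origin.
This is a Type 0 system; Ka = lim_{s→0} s^2·G(s) = 0, so the steady-state error for a parabola input is infinite.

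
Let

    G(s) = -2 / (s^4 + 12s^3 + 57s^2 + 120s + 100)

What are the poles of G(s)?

s = -4 ± 2j, -2 ± j

The poles are the roots of the denominator s^4 + 12s^3 + 57s^2 + 120s + 100 = 0.
No real roots exist; factor into two real quadratics: (s^2 + 8s + 20)(s^2 + 4s + 5) = 0.
Each quadratic gives a conjugate pair via the quadratic formula.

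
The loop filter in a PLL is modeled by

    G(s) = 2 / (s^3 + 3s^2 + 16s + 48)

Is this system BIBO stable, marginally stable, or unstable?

The denominator s^3 + 3s^2 + 16s + 48 factors as (s^2 + 16)(s + 3), giving poles at s = ±4j, -3.
Since the simple pole(s) at s = 4j, -4j lie on the jω-axis with none in the right half-plane, the system is marginally stable.

marginally stable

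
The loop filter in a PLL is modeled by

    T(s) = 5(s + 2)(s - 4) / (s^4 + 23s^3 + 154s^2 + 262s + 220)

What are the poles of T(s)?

s = -11, -10, -1 ± j

The poles are the roots of the denominator s^4 + 23s^3 + 154s^2 + 262s + 220 = 0.
Trying s = -11: the polynomial evaluates to 0, so (s + 11) is a factor.
Dividing out leaves s^3 + 12s^2 + 22s + 20 = 0.
This factors further as (s + 10)(s^2 + 2s + 2) = 0.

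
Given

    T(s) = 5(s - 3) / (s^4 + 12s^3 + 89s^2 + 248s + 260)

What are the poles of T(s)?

s = -2 + j, -2 - j, -4 + 6j, -4 - 6j

The poles are the roots of the denominator s^4 + 12s^3 + 89s^2 + 248s + 260 = 0.
No real roots exist; factor into two real quadratics: (s^2 + 4s + 5)(s^2 + 8s + 52) = 0.
Each quadratic gives a conjugate pair via the quadratic formula.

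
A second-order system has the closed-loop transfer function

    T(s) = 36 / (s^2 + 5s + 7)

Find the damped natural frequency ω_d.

Comparing s^2 + 5s + 7 to s^2 + 2ζωₙs + ωₙ²: ωₙ = √7 ≈ 2.646 rad/s and ζ = 5/(2·√7) ≈ 0.9449.
ζωₙ = 5/2 = 2.5, so ω_d = ωₙ√(1−ζ²) = √(ωₙ² − (ζωₙ)²) = √(7 − 2.5²) = √0.75 ≈ 0.8660 rad/s.

ω_d ≈ 0.8660 rad/s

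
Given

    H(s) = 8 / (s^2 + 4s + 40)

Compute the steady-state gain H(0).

H(0) = 1/5 ≈ 0.2000

At s = 0 each factor (s + a) contributes a and each (s^2 + bs + c) contributes c.
H(0) = 8·1 / ((40)) = 8/40 = 1/5.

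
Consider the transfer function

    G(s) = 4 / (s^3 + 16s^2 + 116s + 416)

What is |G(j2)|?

Substitute s = j2: numerator = 4, denominator = 352 + j224.
|G(j2)| = |4| / |352 + j224| = 4 / 417.23 ≈ 0.009587.

|G(j2)| ≈ 0.009587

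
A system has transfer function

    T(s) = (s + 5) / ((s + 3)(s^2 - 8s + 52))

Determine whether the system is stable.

unstable

The poles can be read from the denominator factors: s = -3, 4 + 6j, 4 - 6j.
Since the pole(s) at s = 4 + 6j, 4 - 6j lie in the right half-plane, the system is unstable.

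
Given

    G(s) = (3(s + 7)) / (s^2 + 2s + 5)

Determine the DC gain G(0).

G(0) = 21/5 ≈ 4.200

Set s = 0: G(0) = (21) / (5) = 21/5.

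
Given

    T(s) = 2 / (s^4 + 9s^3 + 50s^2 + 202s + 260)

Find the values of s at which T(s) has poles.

The poles are the roots of the denominator s^4 + 9s^3 + 50s^2 + 202s + 260 = 0.
Trying s = -5: the polynomial evaluates to 0, so (s + 5) is a factor.
Dividing out leaves s^3 + 4s^2 + 30s + 52 = 0.
This factors further as (s^2 + 2s + 26)(s + 2) = 0.

s = -1 ± 5j, -5, -2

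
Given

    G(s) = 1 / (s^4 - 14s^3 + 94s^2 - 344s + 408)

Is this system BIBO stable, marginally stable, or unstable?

unstable

The denominator s^4 - 14s^3 + 94s^2 - 344s + 408 factors as (s - 6)(s - 2)(s^2 - 6s + 34), giving poles at s = 6, 2, 3 ± 5j.
Since the pole(s) at s = 6, 2, 3 + 5j, 3 - 5j lie in the right half-plane, the system is unstable.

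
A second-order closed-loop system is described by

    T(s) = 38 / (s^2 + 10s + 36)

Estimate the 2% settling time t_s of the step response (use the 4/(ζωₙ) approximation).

t_s ≈ 0.8000 s

Comparing s^2 + 10s + 36 to s^2 + 2ζωₙs + ωₙ²: ωₙ = 6 rad/s and ζ = 10/(2·6) ≈ 0.8333.
ζωₙ = 10/2 = 5, so t_s ≈ 4/(ζωₙ) = 4/5 = 0.8000 s.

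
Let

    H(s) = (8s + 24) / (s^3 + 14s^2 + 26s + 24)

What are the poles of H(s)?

s = -1 ± j, -12

The poles are the roots of the denominator s^3 + 14s^2 + 26s + 24 = 0.
Trying s = -12: the polynomial evaluates to 0, so (s + 12) is a factor.
Dividing out leaves s^2 + 2s + 2 = 0.
The quadratic formula then gives s = -1 ± 1j.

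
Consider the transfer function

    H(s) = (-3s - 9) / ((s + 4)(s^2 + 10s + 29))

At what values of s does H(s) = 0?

s = -3

Set the numerator to zero: -3s - 9 = 0, i.e. -3·(s + 3) = 0.
So s = -3.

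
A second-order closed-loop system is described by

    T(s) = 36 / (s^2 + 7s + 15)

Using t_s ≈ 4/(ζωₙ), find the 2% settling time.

Comparing s^2 + 7s + 15 to s^2 + 2ζωₙs + ωₙ²: ωₙ = √15 ≈ 3.873 rad/s and ζ = 7/(2·√15) ≈ 0.9037.
ζωₙ = 7/2 = 3.5, so t_s ≈ 4/(ζωₙ) = 4/3.5 ≈ 1.143 s.

t_s ≈ 1.143 s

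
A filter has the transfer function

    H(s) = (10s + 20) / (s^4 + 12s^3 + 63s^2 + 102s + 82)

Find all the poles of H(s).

The poles are the roots of the denominator s^4 + 12s^3 + 63s^2 + 102s + 82 = 0.
No real roots exist; factor into two real quadratics: (s^2 + 2s + 2)(s^2 + 10s + 41) = 0.
Each quadratic gives a conjugate pair via the quadratic formula.

s = -1 ± j, -5 ± 4j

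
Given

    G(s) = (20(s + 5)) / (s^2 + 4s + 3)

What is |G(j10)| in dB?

|G(j10)|_dB ≈ 6.57 dB

Substitute s = j10: numerator = 100 + j200, denominator = -97 + j40.
|G(j10)| = |100 + j200| / |-97 + j40| = 223.61 / 104.92 ≈ 2.131.
In decibels: 20·log₁₀(2.131) ≈ 6.57 dB.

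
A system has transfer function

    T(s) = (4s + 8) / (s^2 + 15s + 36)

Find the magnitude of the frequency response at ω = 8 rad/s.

|T(j8)| ≈ 0.2677

Substitute s = j8: numerator = 8 + j32, denominator = -28 + j120.
|T(j8)| = |8 + j32| / |-28 + j120| = 32.985 / 123.22 ≈ 0.2677.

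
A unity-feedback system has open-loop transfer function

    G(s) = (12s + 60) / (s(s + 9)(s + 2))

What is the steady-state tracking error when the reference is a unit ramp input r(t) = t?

G(s) has one pole at the origin.
This is a Type 1 system. Kv = lim_{s→0} s·G(s) = 60/18 = 10/3.
e_ss = 1/Kv = 1/(10/3) = 3/10 ≈ 0.3000.

e_ss = 0.3000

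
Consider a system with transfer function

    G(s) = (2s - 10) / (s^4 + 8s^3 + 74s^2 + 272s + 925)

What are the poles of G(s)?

The poles are the roots of the denominator s^4 + 8s^3 + 74s^2 + 272s + 925 = 0.
No real roots exist; factor into two real quadratics: (s^2 + 2s + 37)(s^2 + 6s + 25) = 0.
Each quadratic gives a conjugate pair via the quadratic formula.

s = -1 + 6j, -1 - 6j, -3 + 4j, -3 - 4j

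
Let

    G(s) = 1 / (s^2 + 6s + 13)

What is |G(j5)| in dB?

|G(j5)|_dB ≈ -30.2 dB

Substitute s = j5: numerator = 1, denominator = -12 + j30.
|G(j5)| = |1| / |-12 + j30| = 1 / 32.311 ≈ 0.03095.
In decibels: 20·log₁₀(0.03095) ≈ -30.2 dB.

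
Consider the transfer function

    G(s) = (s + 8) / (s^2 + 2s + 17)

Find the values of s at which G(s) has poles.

s = -1 ± 4j

The poles are the roots of the denominator s^2 + 2s + 17 = 0.
Using the quadratic formula: s = (-2 ± √(-64))/2 = -1 ± 4j.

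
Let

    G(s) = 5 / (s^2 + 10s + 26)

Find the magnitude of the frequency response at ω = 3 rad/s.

Substitute s = j3: numerator = 5, denominator = 17 + j30.
|G(j3)| = |5| / |17 + j30| = 5 / 34.482 ≈ 0.1450.

|G(j3)| ≈ 0.1450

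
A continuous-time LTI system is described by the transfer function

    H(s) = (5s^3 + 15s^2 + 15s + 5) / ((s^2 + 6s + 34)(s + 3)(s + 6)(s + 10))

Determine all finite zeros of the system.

Set the numerator to zero: 5s^3 + 15s^2 + 15s + 5 = 0, i.e. 5·(s^3 + 3s^2 + 3s + 1) = 0.
Factoring: (s + 1)^3 = 0.

s = -1, -1, -1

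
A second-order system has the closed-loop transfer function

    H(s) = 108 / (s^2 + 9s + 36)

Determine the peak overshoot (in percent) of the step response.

%OS ≈ 2.84%

Comparing s^2 + 9s + 36 to s^2 + 2ζωₙs + ωₙ²: ωₙ = 6 rad/s and ζ = 9/(2·6) = 0.75.
%OS = 100·exp(−πζ/√(1−ζ²)) = 100·exp(−π·0.75/√(1−0.75²)) ≈ 2.84%.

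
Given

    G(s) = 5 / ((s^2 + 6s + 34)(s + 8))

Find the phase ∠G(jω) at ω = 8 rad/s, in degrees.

∠G(j8) ≈ -167.0°

At s = j8: numerator = 5, denominator = -624 + j144.
∠G = ∠num − ∠den = 0° − (167.01°) = -167.0°.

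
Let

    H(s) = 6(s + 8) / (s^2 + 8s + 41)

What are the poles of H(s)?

s = -4 + 5j, -4 - 5j

The poles are the roots of the denominator s^2 + 8s + 41 = 0.
Using the quadratic formula: s = (-8 ± √(-100))/2 = -4 ± 5j.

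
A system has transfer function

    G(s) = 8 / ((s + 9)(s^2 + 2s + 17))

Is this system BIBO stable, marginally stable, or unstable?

stable

The poles can be read from the denominator factors: s = -9, -1 + 4j, -1 - 4j.
Since all poles lie strictly in the left half-plane, the system is stable.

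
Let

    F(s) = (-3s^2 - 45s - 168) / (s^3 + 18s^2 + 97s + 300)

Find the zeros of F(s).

Set the numerator to zero: -3s^2 - 45s - 168 = 0, i.e. -3·(s^2 + 15s + 56) = 0.
Factoring: (s + 8)(s + 7) = 0.

s = -8, -7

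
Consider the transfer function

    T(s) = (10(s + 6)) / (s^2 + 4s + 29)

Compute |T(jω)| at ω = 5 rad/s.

Substitute s = j5: numerator = 60 + j50, denominator = 4 + j20.
|T(j5)| = |60 + j50| / |4 + j20| = 78.102 / 20.396 ≈ 3.829.

|T(j5)| ≈ 3.829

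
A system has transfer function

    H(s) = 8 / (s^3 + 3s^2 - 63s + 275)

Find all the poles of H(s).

s = 4 + 3j, 4 - 3j, -11

The poles are the roots of the denominator s^3 + 3s^2 - 63s + 275 = 0.
Trying s = -11: the polynomial evaluates to 0, so (s + 11) is a factor.
Dividing out leaves s^2 - 8s + 25 = 0.
The quadratic formula then gives s = 4 ± 3j.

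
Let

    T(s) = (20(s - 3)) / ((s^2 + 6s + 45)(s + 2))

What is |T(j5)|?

Substitute s = j5: numerator = -60 + j100, denominator = -110 + j160.
|T(j5)| = |-60 + j100| / |-110 + j160| = 116.62 / 194.16 ≈ 0.6006.

|T(j5)| ≈ 0.6006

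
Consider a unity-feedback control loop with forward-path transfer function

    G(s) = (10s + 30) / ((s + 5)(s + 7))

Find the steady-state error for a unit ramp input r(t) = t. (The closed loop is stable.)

G(s) has no poles at the origin.
This is a Type 0 system; Kv = lim_{s→0} s·G(s) = 0, so the steady-state error for a ramp input is infinite.

e_ss = ∞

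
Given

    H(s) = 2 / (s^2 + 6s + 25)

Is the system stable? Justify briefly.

The poles can be read from the denominator factors: s = -3 + 4j, -3 - 4j.
Since all poles lie strictly in the left half-plane, the system is stable.

stable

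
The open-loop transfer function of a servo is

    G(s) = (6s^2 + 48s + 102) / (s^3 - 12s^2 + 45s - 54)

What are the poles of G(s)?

The poles are the roots of the denominator s^3 - 12s^2 + 45s - 54 = 0.
Trying s = 3: the polynomial evaluates to 0, so (s - 3) is a factor.
Dividing out leaves s^2 - 9s + 18 = 0.
Factoring the quadratic: (s - 6)(s - 3) = 0.

s = 3, 6, 3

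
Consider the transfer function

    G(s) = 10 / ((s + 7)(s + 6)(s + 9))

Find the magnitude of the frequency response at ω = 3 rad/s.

|G(j3)| ≈ 0.02063

Substitute s = j3: numerator = 10, denominator = 180 + j450.
|G(j3)| = |10| / |180 + j450| = 10 / 484.66 ≈ 0.02063.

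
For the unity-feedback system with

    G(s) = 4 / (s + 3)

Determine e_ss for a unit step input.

e_ss = 0.4286

G(s) has no poles at the origin.
This is a Type 0 system. Kp = lim_{s→0} G(s) = 4/3.
e_ss = 1/(1 + Kp) = 1/(1 + 4/3) = 3/7 ≈ 0.4286.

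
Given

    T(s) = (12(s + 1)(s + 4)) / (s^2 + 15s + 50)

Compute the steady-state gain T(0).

T(0) = 24/25 ≈ 0.9600

Set s = 0: T(0) = (48) / (50) = 24/25.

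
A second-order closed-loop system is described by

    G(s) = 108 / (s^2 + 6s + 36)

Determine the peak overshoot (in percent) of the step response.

%OS ≈ 16.3%

Comparing s^2 + 6s + 36 to s^2 + 2ζωₙs + ωₙ²: ωₙ = 6 rad/s and ζ = 6/(2·6) = 0.5.
%OS = 100·exp(−πζ/√(1−ζ²)) = 100·exp(−π·0.5/√(1−0.5²)) ≈ 16.3%.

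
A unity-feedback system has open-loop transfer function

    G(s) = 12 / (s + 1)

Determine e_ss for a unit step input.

e_ss = 0.07692

G(s) has no poles at the origin.
This is a Type 0 system. Kp = lim_{s→0} G(s) = 12/1.
e_ss = 1/(1 + Kp) = 1/(1 + 12) = 1/13 ≈ 0.07692.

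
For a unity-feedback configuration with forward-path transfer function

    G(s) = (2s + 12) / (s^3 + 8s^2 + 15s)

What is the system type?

Type 1

Factor s from the denominator: s^3 + 8s^2 + 15s = s·(s^2 + 8s + 15).
There is 1 pole at the origin, so the system is Type 1.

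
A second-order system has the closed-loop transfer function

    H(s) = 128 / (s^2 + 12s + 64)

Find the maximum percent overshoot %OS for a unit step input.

%OS ≈ 2.84%

Comparing s^2 + 12s + 64 to s^2 + 2ζωₙs + ωₙ²: ωₙ = 8 rad/s and ζ = 12/(2·8) = 0.75.
%OS = 100·exp(−πζ/√(1−ζ²)) = 100·exp(−π·0.75/√(1−0.75²)) ≈ 2.84%.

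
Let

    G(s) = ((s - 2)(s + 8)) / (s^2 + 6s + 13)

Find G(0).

G(0) = -16/13 ≈ -1.231

At s = 0 each factor (s + a) contributes a and each (s^2 + bs + c) contributes c.
G(0) = 1·(-2) · (8) / ((13)) = -16/13 = -16/13.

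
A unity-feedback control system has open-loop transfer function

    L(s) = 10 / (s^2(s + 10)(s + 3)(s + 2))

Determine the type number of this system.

Type 2

The denominator has 2 factors of s at the origin (free integrators), so this is a Type 2 system.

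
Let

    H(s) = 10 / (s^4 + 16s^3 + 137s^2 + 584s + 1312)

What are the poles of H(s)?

The poles are the roots of the denominator s^4 + 16s^3 + 137s^2 + 584s + 1312 = 0.
No real roots exist; factor into two real quadratics: (s^2 + 8s + 32)(s^2 + 8s + 41) = 0.
Each quadratic gives a conjugate pair via the quadratic formula.

s = -4 + 4j, -4 - 4j, -4 + 5j, -4 - 5j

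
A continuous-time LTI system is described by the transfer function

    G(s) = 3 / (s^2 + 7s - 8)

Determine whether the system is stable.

unstable

The denominator s^2 + 7s - 8 factors as (s + 8)(s - 1), giving poles at s = -8, 1.
Since the pole(s) at s = 1 lie in the right half-plane, the system is unstable.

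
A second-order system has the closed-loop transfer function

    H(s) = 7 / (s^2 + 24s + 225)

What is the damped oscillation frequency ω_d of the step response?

Comparing s^2 + 24s + 225 to s^2 + 2ζωₙs + ωₙ²: ωₙ = 15 rad/s and ζ = 24/(2·15) = 0.8.
ζωₙ = 24/2 = 12, so ω_d = ωₙ√(1−ζ²) = √(ωₙ² − (ζωₙ)²) = √(225 − 12²) = √81 = 9 rad/s.

ω_d = 9 rad/s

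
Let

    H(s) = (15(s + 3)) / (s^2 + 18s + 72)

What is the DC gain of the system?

H(0) = 5/8 ≈ 0.6250

Set s = 0: H(0) = (45) / (72) = 5/8.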